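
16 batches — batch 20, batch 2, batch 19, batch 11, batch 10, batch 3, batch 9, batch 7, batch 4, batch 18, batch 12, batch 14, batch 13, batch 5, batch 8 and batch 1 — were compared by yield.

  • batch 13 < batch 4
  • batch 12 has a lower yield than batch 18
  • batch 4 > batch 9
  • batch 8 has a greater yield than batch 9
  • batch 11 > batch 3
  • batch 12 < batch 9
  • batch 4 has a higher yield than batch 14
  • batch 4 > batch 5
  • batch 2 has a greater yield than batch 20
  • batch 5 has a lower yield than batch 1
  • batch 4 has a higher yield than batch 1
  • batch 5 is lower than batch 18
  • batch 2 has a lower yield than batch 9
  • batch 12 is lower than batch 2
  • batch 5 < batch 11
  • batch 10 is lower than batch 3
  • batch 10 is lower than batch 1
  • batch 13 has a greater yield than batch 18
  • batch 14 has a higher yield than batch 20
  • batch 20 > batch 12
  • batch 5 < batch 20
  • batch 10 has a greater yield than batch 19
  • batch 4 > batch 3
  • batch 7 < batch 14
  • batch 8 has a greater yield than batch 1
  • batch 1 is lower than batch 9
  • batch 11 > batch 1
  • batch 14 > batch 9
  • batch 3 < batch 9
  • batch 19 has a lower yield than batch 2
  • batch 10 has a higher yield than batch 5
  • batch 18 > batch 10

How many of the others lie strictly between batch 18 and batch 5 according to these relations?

Chaining upward from batch 5 reaches: batch 10, batch 3, batch 20, batch 13, batch 2, batch 1, batch 9, batch 14, batch 8, batch 4, batch 11.
Chaining downward from batch 18 reaches: batch 19, batch 12, batch 10.
Strictly between batch 5 and batch 18 are those in both lists: batch 10 — 1 element.

1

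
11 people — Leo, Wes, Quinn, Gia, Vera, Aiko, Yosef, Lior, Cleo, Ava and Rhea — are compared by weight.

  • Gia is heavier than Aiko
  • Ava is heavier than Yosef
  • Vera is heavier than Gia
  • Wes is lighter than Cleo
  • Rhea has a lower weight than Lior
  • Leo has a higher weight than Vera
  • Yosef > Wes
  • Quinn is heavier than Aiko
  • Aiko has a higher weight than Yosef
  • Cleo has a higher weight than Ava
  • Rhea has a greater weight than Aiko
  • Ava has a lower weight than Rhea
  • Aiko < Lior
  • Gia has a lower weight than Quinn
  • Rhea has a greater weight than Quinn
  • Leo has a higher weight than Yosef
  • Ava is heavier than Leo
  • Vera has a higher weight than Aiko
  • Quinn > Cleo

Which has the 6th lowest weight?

Piecing the relations together gives one ordering: Wes < Yosef < Aiko < Gia < Vera < Leo < Ava < Cleo < Quinn < Rhea < Lior.
Counting 6 from the smallest end gives Leo.

Leo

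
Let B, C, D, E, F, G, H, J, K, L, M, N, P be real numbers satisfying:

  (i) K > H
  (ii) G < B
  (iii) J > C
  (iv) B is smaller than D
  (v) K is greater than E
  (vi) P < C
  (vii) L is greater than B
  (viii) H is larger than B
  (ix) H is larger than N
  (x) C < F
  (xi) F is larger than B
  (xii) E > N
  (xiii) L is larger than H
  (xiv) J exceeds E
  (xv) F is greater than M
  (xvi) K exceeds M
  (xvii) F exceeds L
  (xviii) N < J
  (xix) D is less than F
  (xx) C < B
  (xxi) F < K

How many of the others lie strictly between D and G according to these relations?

Chaining upward from G reaches: B, H, L, F, K.
Chaining downward from D reaches: P, C, B.
Strictly between G and D are those in both lists: B — 1 element.

1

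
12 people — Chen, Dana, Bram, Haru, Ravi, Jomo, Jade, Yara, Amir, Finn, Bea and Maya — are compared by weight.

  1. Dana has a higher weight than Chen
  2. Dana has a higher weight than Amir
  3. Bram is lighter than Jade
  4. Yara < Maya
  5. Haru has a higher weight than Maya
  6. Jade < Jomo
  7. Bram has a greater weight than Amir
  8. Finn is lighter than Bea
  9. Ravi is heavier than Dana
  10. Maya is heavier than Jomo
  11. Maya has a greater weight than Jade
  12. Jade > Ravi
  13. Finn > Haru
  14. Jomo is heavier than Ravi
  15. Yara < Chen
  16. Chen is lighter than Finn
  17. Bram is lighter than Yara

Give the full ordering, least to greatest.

Amir < Bram < Yara < Chen < Dana < Ravi < Jade < Jomo < Maya < Haru < Finn < Bea

Nothing is placed below Amir, so it is least; from there Amir < Bram; Bram < Yara; Yara < Chen; Chen < Dana; Dana < Ravi; Ravi < Jade; Jade < Jomo; Jomo < Maya; Maya < Haru; Haru < Finn; Finn < Bea, each given directly.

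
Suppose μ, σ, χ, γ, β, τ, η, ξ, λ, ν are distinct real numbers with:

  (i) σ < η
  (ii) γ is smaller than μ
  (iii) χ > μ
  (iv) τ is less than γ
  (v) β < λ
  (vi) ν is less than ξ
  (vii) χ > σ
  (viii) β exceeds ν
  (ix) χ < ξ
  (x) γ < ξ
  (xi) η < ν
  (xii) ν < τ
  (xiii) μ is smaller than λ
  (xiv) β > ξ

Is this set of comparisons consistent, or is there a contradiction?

consistent

The single ordering σ < η < ν < τ < γ < μ < χ < ξ < β < λ satisfies every listed relation, so no contradiction arises.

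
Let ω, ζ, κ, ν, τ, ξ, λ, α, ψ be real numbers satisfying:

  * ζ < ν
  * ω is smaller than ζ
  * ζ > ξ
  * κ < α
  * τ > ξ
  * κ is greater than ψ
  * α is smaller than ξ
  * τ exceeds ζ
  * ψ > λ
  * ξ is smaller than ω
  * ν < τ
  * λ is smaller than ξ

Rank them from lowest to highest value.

λ < ψ < κ < α < ξ < ω < ζ < ν < τ

Each adjacent pair is fixed by a given relation: λ < ψ; ψ < κ; κ < α; α < ξ; ξ < ω; ω < ζ; ζ < ν; ν < τ. Chaining them end to end gives the full order.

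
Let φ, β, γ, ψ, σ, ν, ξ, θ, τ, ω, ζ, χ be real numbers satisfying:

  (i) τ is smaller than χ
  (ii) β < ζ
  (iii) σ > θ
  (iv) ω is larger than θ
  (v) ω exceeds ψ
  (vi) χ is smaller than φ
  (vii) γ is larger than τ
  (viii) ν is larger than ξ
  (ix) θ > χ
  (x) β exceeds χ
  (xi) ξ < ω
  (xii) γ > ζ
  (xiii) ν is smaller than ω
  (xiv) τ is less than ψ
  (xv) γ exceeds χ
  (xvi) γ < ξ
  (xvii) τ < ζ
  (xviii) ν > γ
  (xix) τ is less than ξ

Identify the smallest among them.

τ

χ is not least since τ < χ; β is not least since χ < β; ζ is not least since τ < ζ; θ is not least since χ < θ; γ is not least since τ < γ; ξ is not least since γ < ξ; ψ is not least since τ < ψ; ν is not least since ξ < ν; ω is not least since θ < ω; φ is not least since χ < φ; σ is not least since θ < σ.
Only τ has nothing below it, so τ is the smallest.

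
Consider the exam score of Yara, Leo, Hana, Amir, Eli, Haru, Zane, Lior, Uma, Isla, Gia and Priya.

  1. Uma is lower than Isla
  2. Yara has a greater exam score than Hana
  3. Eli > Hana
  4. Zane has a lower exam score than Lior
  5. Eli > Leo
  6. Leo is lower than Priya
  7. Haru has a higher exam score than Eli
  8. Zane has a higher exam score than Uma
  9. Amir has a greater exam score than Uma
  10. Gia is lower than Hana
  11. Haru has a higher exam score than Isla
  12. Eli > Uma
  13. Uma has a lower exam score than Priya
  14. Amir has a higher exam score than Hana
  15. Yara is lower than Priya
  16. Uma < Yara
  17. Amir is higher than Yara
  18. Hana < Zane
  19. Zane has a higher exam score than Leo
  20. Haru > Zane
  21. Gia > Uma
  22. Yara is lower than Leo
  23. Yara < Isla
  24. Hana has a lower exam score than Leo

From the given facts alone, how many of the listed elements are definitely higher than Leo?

Directly above Leo: Zane, Eli, Priya.
One step further: Lior, Haru (5 so far).
No other element is forced above Leo by the given relations, so the count is 5.

5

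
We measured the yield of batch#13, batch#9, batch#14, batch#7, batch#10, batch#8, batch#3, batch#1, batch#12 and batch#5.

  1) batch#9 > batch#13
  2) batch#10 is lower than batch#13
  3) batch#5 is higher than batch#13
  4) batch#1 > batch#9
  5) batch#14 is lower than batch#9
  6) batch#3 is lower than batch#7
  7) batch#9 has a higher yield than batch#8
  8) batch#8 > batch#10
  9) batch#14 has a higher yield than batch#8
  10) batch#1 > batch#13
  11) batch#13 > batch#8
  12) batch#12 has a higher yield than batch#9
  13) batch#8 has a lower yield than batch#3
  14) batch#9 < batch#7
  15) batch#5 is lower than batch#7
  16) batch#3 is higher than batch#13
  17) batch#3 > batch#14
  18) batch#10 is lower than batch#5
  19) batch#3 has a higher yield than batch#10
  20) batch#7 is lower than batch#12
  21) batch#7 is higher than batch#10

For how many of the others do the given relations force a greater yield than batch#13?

6

Directly above batch#13: batch#5, batch#3, batch#9, batch#1.
One step further: batch#7, batch#12 (6 so far).
Nothing else is reachable above batch#13; 6 in all.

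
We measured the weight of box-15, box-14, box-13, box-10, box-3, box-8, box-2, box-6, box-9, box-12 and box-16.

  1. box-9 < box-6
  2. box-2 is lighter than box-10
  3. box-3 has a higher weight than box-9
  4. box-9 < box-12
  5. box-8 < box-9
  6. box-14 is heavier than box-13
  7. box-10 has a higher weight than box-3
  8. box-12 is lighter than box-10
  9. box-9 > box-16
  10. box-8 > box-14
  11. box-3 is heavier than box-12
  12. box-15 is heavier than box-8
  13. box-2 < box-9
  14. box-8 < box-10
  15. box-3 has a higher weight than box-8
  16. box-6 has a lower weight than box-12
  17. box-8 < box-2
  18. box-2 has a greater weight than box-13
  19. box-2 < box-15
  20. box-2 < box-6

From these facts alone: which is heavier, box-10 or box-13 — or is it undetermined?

box-10

The relevant relations are box-13 < box-14; box-14 < box-8; box-8 < box-2; box-2 < box-9; box-9 < box-6; box-6 < box-12; box-12 < box-3; box-3 < box-10.
Together: box-13 < box-14 < box-8 < box-2 < box-9 < box-6 < box-12 < box-3 < box-10.
So box-10 is heavier.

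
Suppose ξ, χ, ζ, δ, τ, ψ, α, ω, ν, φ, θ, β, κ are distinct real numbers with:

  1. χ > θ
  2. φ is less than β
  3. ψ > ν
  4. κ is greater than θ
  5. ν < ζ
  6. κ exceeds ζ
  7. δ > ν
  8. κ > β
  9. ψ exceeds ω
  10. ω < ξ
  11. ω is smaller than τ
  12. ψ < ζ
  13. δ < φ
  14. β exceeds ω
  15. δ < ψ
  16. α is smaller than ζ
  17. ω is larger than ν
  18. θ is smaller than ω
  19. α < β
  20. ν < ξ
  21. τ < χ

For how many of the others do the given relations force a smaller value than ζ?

The elements the relations force below ζ are θ, ν, ω, δ, ψ, α — no chain reaches any other.
That is 6.

6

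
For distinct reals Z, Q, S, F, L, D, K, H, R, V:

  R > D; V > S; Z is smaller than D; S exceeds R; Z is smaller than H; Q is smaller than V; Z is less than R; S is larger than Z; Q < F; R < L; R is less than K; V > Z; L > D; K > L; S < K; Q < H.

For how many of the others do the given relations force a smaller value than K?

Directly below K: R, L, S.
One step further: Z, D (5 so far).
No other element is forced below K by the given relations, so the count is 5.

5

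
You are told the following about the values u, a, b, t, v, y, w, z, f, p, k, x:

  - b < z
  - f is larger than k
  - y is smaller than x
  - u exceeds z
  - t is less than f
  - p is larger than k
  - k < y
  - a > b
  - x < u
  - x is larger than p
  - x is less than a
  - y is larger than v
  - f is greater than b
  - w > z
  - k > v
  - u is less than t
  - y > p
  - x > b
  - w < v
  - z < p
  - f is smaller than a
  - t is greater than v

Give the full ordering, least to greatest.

b < z < w < v < k < p < y < x < u < t < f < a

Nothing is placed below b, so it is least; from there b < z; z < w; w < v; v < k; k < p; p < y; y < x; x < u; u < t; t < f; f < a, each given directly.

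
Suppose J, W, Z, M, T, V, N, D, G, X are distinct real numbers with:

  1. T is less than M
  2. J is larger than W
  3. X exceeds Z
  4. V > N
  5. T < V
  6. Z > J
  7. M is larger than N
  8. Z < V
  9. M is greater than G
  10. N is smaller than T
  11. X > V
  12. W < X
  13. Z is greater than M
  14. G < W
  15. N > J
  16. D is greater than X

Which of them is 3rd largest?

Piecing the relations together gives one ordering: G < W < J < N < T < M < Z < V < X < D.
Counting 3 from the largest end gives V.

V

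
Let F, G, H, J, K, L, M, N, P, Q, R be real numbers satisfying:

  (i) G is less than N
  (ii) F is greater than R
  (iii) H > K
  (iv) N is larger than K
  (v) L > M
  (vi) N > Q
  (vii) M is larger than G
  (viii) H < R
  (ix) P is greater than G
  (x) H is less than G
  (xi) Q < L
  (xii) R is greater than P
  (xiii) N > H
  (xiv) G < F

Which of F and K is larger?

F

Link the given pairs in sequence: K < H; H < G; G < P; P < R; R < F.
Chaining these gives K < H < G < P < R < F.
So K < F; F is the larger of the two.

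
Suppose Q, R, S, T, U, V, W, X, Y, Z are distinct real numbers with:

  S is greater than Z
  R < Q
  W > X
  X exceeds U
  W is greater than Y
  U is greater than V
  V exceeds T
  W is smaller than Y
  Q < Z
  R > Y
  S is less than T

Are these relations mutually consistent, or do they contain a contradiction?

inconsistent

Chaining the given relations yields Y < R < Q < Z < S < T < V < U < X < W, so Y < W. But one relation states W < Y. These cannot both hold.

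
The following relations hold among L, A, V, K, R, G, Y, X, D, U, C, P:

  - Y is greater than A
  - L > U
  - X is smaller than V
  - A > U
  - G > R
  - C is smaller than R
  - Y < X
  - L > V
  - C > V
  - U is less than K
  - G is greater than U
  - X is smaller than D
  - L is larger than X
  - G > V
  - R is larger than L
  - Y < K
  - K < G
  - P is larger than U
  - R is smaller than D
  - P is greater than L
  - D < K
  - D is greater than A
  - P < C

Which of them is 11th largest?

A

Piecing the relations together gives one ordering: U < A < Y < X < V < L < P < C < R < D < K < G.
The 11th largest is A.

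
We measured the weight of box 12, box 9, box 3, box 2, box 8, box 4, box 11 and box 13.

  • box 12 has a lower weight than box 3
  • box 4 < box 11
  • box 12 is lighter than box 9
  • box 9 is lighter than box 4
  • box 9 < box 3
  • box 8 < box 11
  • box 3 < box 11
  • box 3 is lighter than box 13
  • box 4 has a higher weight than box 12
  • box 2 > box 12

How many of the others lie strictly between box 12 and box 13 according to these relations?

2

Chaining upward from box 12 reaches: box 9, box 3, box 4, box 11, box 2.
Chaining downward from box 13 reaches: box 9, box 3.
Strictly between box 12 and box 13 are those in both lists: box 9, box 3 — 2 elements.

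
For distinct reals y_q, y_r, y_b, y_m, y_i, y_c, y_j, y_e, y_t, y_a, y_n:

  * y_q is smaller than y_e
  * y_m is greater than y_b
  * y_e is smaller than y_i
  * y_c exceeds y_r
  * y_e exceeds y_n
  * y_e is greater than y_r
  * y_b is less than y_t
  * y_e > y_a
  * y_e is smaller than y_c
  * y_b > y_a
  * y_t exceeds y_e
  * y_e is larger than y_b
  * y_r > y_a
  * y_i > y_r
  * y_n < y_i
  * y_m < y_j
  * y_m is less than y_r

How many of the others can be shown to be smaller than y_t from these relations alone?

7

The elements the relations force below y_t are y_a, y_b, y_m, y_q, y_n, y_r, y_e — no chain reaches any other.
That is 7.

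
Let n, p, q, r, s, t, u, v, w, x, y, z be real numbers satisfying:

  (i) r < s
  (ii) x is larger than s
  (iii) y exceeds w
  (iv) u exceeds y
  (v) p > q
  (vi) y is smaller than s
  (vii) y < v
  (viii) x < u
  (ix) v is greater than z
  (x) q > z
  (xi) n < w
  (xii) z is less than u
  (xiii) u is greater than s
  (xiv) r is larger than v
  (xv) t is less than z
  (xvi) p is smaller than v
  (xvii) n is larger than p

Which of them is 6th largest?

Piecing the relations together gives one ordering: t < z < q < p < n < w < y < v < r < s < x < u.
The 6th largest is y.

y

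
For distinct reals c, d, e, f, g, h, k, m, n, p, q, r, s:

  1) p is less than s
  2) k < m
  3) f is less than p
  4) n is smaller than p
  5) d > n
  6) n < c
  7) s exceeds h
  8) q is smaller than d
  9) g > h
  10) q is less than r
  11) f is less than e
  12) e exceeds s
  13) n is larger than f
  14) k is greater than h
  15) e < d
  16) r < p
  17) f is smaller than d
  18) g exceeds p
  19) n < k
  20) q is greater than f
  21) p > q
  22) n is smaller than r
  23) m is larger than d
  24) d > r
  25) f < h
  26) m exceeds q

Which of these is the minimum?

n is not least since f < n; q is not least since f < q; r is not least since n < r; h is not least since f < h; k is not least since h < k; p is not least since n < p; s is not least since p < s; e is not least since f < e; g is not least since h < g; c is not least since n < c; d is not least since q < d; m is not least since k < m.
Only f has nothing below it, so f is the minimum.

f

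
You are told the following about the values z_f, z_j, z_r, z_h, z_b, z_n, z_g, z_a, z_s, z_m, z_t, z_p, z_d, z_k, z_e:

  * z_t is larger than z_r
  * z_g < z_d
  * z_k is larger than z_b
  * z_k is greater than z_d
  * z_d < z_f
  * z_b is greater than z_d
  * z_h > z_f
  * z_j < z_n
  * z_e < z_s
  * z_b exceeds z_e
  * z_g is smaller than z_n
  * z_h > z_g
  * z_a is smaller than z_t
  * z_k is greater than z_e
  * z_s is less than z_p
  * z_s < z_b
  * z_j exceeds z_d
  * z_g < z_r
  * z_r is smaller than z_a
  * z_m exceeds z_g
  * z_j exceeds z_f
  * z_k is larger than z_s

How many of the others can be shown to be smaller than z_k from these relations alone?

5

The elements the relations force below z_k are z_g, z_e, z_s, z_d, z_b — no chain reaches any other.
That is 5.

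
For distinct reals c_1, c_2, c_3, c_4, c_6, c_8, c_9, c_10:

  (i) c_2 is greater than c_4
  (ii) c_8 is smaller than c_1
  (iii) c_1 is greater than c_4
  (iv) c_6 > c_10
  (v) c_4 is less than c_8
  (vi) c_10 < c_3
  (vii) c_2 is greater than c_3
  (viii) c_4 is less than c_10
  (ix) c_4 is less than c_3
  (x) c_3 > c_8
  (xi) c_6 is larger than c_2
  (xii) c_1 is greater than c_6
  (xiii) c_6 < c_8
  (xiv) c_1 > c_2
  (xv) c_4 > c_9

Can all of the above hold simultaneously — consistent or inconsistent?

Chaining the given relations yields c_3 < c_2 < c_6 < c_8, so c_3 < c_8. But one relation states c_8 < c_3. These cannot both hold.

inconsistent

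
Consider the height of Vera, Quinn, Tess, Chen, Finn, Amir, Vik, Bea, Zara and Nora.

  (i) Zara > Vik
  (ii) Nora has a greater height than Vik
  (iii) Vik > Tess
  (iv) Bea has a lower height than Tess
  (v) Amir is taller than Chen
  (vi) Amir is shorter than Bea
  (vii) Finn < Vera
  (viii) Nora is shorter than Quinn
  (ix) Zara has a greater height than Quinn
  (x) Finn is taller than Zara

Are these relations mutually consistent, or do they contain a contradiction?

consistent

Every relation is compatible with Chen < Amir < Bea < Tess < Vik < Nora < Quinn < Zara < Finn < Vera; the set is consistent.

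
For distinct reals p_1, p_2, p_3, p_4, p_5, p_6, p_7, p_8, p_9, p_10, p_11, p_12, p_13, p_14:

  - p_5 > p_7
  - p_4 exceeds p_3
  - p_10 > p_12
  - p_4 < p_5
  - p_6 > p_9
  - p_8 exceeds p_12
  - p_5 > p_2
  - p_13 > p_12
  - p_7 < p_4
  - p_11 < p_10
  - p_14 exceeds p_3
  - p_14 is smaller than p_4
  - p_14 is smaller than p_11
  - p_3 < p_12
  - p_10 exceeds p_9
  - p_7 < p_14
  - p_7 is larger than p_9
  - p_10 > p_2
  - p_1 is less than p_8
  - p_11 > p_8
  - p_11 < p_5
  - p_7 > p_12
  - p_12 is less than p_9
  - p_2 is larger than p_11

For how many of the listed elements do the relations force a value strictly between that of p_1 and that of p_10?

The relations place p_1 below p_10. An element lies strictly between them when it is forced above p_1 and also forced below p_10.
Above p_1: {p_8, p_11, p_2, p_5}. Below p_10: {p_3, p_12, p_9, p_7, p_14, p_8, p_11, p_2}.
Intersection: {p_8, p_11, p_2} — 3.

3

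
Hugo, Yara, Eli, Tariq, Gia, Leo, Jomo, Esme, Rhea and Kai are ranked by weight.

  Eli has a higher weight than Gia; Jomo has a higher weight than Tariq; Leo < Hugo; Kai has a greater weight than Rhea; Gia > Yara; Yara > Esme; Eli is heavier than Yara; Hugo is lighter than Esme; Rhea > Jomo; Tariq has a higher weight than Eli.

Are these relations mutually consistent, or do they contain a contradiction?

Every relation is compatible with Leo < Hugo < Esme < Yara < Gia < Eli < Tariq < Jomo < Rhea < Kai; the set is consistent.

consistent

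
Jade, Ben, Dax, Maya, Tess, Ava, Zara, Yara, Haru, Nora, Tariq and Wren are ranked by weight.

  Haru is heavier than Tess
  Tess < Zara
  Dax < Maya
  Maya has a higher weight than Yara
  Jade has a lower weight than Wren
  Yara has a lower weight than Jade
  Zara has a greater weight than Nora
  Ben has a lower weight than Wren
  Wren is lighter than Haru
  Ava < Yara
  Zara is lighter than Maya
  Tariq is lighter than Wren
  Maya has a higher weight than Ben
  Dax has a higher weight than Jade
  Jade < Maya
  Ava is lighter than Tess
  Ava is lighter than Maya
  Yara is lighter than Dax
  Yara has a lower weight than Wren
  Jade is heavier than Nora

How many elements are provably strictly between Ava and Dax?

The relations place Ava below Dax. An element lies strictly between them when it is forced above Ava and also forced below Dax.
Above Ava: {Tess, Zara, Yara, Jade, Wren, Maya, Haru}. Below Dax: {Nora, Yara, Jade}.
Intersection: {Yara, Jade} — 2.

2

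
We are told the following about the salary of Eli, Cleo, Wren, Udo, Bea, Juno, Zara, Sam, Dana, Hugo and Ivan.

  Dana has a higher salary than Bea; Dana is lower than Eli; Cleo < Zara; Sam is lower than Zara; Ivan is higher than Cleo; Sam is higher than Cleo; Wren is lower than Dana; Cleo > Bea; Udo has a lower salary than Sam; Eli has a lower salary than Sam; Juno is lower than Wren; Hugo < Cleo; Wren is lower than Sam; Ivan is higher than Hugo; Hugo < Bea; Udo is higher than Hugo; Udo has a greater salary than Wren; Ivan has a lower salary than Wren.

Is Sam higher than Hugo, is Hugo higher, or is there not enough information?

Sam

The relevant relations are Hugo < Bea; Bea < Cleo; Cleo < Ivan; Ivan < Wren; Wren < Dana; Dana < Eli; Eli < Sam.
Chaining these gives Hugo < Bea < Cleo < Ivan < Wren < Dana < Eli < Sam.
So Sam is higher.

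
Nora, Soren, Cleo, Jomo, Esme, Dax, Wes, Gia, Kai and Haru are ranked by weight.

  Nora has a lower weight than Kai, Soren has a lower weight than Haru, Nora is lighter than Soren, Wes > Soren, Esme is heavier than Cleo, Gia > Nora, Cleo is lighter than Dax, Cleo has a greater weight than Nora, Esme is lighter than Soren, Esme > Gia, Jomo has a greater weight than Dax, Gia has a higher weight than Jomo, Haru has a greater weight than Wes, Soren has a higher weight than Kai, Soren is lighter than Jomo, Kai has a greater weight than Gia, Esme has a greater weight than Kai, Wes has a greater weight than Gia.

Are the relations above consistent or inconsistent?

Chaining the given relations yields Jomo < Gia < Kai < Esme < Soren, so Jomo < Soren. But one relation states Soren < Jomo. These cannot both hold.

inconsistent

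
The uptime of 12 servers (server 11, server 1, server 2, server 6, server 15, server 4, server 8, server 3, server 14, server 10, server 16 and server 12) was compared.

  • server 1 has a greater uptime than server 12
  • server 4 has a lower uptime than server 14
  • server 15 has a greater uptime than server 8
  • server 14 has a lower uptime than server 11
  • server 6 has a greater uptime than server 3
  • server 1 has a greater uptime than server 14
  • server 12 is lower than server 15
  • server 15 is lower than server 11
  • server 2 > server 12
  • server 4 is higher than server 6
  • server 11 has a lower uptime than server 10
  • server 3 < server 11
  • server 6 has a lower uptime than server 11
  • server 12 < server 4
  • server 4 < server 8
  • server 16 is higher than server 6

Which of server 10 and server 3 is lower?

server 3 < server 6 and server 6 < server 4 give server 3 < server 4.
With server 4 < server 8: server 3 < server 6 < server 4 < server 8.
Then server 8 < server 15 extends the chain to server 15.
With server 15 < server 11: server 3 < server 6 < server 4 < server 8 < server 15 < server 11.
With server 11 < server 10: server 3 < server 6 < server 4 < server 8 < server 15 < server 11 < server 10.
So server 3 < server 10; server 3 is the lower of the two.

server 3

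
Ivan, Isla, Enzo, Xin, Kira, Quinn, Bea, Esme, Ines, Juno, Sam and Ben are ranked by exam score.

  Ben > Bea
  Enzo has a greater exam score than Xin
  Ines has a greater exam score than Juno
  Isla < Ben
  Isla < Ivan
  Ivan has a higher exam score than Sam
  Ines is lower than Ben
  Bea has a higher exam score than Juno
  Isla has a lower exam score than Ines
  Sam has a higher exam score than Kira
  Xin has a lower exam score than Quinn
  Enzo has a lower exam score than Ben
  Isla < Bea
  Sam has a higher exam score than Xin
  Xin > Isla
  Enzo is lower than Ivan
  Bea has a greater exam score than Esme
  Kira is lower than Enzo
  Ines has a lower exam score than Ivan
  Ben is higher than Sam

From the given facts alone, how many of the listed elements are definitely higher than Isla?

The elements the relations force above Isla are Xin, Bea, Ines, Enzo, Sam, Ben, Ivan, Quinn — no chain reaches any other.
That is 8.

8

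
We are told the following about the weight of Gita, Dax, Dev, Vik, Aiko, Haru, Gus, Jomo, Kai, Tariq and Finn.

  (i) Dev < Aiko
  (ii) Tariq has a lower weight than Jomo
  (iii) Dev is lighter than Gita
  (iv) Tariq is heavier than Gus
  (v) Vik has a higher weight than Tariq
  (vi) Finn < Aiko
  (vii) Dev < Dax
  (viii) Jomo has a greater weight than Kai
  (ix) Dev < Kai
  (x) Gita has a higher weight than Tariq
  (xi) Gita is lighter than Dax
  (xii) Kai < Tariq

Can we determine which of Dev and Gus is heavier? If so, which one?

Following every chain through Dev: above Dev we get Kai, Tariq, Aiko, Jomo, Gita, Dax, Vik.
Gus is not reached, and no chain runs the other way from Gus to Dev.
So the given relations leave the order of Dev and Gus undetermined.

undetermined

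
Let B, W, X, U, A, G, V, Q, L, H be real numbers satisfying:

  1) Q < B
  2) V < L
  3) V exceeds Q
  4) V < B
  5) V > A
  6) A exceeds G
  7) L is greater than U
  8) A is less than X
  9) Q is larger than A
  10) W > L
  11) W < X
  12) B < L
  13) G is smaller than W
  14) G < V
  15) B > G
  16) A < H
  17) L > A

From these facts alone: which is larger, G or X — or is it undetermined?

X

The relevant relations are G < A; A < V; V < B; B < L; L < W; W < X.
Together: G < A < V < B < L < W < X.
So X is larger.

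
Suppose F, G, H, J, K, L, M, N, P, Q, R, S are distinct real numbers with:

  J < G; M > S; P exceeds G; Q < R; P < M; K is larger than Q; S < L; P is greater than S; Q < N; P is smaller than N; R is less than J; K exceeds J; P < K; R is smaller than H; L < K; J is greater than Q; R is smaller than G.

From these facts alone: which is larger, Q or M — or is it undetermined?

M

Q < R and R < J give Q < J.
Then J < G extends the chain to G.
Then G < P extends the chain to P.
Then P < M extends the chain to M.
So M is larger.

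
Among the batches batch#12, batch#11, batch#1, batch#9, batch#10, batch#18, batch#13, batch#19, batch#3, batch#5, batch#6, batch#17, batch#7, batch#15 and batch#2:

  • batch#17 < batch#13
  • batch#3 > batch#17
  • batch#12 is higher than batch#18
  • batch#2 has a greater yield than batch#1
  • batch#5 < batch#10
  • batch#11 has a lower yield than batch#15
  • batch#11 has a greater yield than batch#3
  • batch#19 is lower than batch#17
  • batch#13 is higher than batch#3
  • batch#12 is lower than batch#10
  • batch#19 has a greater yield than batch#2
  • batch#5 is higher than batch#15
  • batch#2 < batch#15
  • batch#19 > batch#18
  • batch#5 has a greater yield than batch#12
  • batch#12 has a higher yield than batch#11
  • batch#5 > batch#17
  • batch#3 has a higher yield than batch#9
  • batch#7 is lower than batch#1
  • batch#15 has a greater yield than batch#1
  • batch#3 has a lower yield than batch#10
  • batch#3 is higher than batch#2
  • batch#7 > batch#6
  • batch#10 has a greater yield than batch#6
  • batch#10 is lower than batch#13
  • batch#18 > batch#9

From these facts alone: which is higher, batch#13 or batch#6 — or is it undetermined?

batch#13

Link the given pairs in sequence: batch#6 < batch#7; batch#7 < batch#1; batch#1 < batch#2; batch#2 < batch#19; batch#19 < batch#17; batch#17 < batch#3; batch#3 < batch#11; batch#11 < batch#12; batch#12 < batch#5; batch#5 < batch#10; batch#10 < batch#13.
Together: batch#6 < batch#7 < batch#1 < batch#2 < batch#19 < batch#17 < batch#3 < batch#11 < batch#12 < batch#5 < batch#10 < batch#13.
So batch#13 is higher.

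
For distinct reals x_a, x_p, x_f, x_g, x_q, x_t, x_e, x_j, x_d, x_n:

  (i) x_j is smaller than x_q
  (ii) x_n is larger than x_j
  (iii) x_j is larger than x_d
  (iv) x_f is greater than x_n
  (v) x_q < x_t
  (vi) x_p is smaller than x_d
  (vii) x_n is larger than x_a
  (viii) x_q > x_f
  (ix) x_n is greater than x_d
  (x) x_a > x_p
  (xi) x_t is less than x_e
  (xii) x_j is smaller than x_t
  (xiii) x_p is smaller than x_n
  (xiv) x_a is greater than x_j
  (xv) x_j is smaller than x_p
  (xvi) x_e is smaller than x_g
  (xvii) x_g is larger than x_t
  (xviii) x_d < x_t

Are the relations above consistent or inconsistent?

inconsistent

Chaining the given relations yields x_p < x_d < x_j, so x_p < x_j. But one relation states x_j < x_p. These cannot both hold.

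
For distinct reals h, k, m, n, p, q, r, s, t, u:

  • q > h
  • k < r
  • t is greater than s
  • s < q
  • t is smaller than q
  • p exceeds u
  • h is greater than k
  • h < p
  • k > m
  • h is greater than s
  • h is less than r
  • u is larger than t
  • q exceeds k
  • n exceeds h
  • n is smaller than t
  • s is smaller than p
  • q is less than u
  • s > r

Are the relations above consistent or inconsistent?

Chaining the given relations yields r < s < h, so r < h. But one relation states h < r. These cannot both hold.

inconsistent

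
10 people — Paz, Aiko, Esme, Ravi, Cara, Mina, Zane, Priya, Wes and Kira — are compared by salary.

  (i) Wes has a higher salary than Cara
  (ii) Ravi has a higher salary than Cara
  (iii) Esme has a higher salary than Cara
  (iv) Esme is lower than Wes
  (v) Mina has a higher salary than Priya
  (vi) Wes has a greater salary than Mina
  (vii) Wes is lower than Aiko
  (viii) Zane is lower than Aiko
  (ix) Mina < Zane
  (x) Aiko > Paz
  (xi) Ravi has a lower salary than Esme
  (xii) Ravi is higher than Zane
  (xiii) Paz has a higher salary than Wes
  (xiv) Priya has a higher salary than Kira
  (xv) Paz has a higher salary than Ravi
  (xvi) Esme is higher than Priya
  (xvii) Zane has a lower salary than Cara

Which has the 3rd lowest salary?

The consecutive relations fix a unique order: Kira < Priya < Mina < Zane < Cara < Ravi < Esme < Wes < Paz < Aiko.
The 3rd smallest is Mina.

Mina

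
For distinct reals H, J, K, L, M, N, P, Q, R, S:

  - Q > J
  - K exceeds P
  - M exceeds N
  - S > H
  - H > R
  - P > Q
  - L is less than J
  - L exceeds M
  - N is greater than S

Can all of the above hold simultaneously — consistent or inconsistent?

consistent

The single ordering R < H < S < N < M < L < J < Q < P < K satisfies every listed relation, so no contradiction arises.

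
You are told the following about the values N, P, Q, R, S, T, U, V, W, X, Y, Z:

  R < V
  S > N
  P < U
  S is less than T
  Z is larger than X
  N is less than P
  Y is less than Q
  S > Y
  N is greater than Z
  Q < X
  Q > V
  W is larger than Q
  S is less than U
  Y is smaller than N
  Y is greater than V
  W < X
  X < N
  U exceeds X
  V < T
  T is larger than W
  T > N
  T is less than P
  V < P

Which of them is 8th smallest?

N

The consecutive relations fix a unique order: R < V < Y < Q < W < X < Z < N < S < T < P < U.
Counting 8 from the smallest end gives N.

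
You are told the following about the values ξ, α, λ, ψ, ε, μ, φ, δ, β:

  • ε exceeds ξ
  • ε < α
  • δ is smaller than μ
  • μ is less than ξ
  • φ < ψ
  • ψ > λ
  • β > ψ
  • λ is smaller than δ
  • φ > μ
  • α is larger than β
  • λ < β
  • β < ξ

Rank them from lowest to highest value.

λ < δ < μ < φ < ψ < β < ξ < ε < α

Nothing is placed below λ, so it is least; from there λ < δ; δ < μ; μ < φ; φ < ψ; ψ < β; β < ξ; ξ < ε; ε < α, each given directly.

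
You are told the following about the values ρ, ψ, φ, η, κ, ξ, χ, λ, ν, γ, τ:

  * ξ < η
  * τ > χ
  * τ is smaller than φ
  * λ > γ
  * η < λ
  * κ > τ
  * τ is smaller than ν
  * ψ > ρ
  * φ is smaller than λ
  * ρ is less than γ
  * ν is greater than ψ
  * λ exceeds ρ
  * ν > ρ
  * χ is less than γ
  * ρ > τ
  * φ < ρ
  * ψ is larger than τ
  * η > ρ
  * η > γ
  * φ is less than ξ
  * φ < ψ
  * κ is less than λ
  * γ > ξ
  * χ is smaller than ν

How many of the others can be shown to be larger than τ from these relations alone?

9

Directly above τ: φ, ρ, ψ, κ, ν.
One step further: ξ, γ, η, λ (9 so far).
Nothing else is reachable above τ; 9 in all.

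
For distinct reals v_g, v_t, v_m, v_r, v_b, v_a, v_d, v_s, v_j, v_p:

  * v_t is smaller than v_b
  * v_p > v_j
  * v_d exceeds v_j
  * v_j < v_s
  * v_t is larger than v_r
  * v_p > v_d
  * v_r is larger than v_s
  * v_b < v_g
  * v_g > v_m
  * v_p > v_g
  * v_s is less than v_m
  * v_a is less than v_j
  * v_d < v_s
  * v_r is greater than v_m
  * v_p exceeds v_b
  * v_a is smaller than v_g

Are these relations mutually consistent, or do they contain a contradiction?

The single ordering v_a < v_j < v_d < v_s < v_m < v_r < v_t < v_b < v_g < v_p satisfies every listed relation, so no contradiction arises.

consistent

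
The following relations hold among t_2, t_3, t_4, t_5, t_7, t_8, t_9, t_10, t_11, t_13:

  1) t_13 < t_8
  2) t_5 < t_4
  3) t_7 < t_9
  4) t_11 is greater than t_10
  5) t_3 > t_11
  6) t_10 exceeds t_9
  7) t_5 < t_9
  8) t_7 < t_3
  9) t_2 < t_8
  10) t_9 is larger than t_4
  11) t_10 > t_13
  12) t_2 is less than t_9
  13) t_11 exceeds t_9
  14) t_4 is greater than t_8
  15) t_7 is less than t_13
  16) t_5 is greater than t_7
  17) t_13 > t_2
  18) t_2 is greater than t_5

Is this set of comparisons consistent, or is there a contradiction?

consistent

Every relation is compatible with t_7 < t_5 < t_2 < t_13 < t_8 < t_4 < t_9 < t_10 < t_11 < t_3; the set is consistent.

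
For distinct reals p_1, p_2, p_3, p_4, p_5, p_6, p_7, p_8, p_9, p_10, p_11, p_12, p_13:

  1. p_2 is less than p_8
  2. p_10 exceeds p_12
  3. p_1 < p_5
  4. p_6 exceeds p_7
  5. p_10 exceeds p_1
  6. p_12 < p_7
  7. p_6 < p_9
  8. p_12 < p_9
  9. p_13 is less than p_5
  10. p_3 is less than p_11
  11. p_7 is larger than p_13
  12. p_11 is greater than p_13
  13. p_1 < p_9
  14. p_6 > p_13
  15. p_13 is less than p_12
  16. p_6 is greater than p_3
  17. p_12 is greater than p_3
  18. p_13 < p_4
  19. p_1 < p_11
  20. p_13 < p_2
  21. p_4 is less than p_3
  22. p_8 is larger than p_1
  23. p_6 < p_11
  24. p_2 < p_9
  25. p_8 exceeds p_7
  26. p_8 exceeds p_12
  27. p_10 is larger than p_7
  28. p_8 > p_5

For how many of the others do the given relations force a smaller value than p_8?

Directly below p_8: p_1, p_2, p_12, p_7, p_5.
One step further: p_13, p_3 (7 so far).
One step further: p_4 (8 so far).
Nothing else is reachable below p_8; 8 in all.

8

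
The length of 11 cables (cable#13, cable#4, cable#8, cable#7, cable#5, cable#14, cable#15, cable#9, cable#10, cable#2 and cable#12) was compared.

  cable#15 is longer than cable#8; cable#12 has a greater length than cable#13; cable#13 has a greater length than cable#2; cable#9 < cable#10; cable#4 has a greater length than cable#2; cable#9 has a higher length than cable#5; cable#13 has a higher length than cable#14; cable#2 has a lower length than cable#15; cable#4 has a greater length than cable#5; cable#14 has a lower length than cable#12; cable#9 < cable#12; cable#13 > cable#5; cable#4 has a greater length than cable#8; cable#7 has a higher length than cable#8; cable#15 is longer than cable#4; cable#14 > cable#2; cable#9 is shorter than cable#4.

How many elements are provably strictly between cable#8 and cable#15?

The relations place cable#8 below cable#15. An element lies strictly between them when it is forced above cable#8 and also forced below cable#15.
Above cable#8: {cable#7, cable#4}. Below cable#15: {cable#2, cable#5, cable#9, cable#4}.
Intersection: {cable#4} — 1.

1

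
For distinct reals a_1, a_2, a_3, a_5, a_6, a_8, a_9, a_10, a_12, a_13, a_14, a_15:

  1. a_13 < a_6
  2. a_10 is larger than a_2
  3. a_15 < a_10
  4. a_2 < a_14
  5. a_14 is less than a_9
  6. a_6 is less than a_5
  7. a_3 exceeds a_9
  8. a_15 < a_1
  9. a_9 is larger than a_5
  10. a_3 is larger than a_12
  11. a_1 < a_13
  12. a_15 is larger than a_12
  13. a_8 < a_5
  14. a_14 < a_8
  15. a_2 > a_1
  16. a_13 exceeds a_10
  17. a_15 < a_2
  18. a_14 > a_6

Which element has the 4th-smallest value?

The consecutive relations fix a unique order: a_12 < a_15 < a_1 < a_2 < a_10 < a_13 < a_6 < a_14 < a_8 < a_5 < a_9 < a_3.
The 4th smallest is a_2.

a_2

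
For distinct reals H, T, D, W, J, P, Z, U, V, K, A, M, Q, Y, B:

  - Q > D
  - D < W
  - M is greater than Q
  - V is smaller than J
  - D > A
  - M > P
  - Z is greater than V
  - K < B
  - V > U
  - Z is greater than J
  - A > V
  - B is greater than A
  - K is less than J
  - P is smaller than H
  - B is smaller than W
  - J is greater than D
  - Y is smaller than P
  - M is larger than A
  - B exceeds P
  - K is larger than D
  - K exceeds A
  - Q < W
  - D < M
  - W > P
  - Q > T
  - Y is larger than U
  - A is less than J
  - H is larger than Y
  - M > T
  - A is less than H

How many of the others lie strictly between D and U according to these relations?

2

The relations place U below D. An element lies strictly between them when it is forced above U and also forced below D.
Above U: {V, A, Y, P, K, B, Q, W, H, J, M, Z}. Below D: {V, A}.
Intersection: {V, A} — 2.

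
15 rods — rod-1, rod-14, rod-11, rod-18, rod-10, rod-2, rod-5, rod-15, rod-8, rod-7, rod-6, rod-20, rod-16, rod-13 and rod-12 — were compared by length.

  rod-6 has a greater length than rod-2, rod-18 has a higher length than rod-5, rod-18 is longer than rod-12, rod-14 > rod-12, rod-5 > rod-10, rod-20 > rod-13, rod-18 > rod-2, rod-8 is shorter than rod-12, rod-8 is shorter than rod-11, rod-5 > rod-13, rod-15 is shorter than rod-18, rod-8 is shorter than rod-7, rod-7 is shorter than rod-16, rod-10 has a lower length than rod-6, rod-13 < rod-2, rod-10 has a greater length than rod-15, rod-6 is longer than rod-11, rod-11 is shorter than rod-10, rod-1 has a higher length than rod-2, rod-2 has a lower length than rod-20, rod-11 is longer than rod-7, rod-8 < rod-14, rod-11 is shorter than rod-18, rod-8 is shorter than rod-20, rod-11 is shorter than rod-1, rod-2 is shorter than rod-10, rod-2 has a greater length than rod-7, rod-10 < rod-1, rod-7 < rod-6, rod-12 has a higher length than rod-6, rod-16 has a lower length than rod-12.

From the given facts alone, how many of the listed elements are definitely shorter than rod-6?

The elements the relations force below rod-6 are rod-13, rod-15, rod-8, rod-7, rod-11, rod-2, rod-10 — no chain reaches any other.
That is 7.

7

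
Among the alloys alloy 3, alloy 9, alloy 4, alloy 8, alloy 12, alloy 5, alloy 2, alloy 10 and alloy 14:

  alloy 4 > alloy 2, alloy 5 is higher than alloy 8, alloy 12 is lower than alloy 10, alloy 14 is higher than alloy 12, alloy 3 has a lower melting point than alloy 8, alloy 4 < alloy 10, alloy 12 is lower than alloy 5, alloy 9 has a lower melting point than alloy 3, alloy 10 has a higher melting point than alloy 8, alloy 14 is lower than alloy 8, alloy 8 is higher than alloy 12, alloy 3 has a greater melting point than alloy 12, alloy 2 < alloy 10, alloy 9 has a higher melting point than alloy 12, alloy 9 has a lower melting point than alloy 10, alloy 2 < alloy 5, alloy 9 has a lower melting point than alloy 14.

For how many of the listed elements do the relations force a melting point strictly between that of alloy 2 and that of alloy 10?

1

Chaining upward from alloy 2 reaches: alloy 4, alloy 5.
Chaining downward from alloy 10 reaches: alloy 12, alloy 9, alloy 4, alloy 3, alloy 14, alloy 8.
Strictly between alloy 2 and alloy 10 are those in both lists: alloy 4 — 1 element.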